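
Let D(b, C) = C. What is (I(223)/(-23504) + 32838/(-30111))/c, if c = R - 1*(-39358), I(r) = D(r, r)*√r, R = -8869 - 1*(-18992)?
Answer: -10946/496640797 - 223*√223/1163001424 ≈ -2.4903e-5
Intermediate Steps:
R = 10123 (R = -8869 + 18992 = 10123)
I(r) = r^(3/2) (I(r) = r*√r = r^(3/2))
c = 49481 (c = 10123 - 1*(-39358) = 10123 + 39358 = 49481)
(I(223)/(-23504) + 32838/(-30111))/c = (223^(3/2)/(-23504) + 32838/(-30111))/49481 = ((223*√223)*(-1/23504) + 32838*(-1/30111))*(1/49481) = (-223*√223/23504 - 10946/10037)*(1/49481) = (-10946/10037 - 223*√223/23504)*(1/49481) = -10946/496640797 - 223*√223/1163001424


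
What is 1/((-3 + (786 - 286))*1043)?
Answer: 1/518371 ≈ 1.9291e-6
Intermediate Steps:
1/((-3 + (786 - 286))*1043) = 1/((-3 + 500)*1043) = 1/(497*1043) = 1/518371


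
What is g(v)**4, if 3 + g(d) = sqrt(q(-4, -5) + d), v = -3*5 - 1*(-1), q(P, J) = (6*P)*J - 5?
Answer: (3 - sqrt(101))**4 ≈ 2470.2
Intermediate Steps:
q(P, J) = -5 + 6*J*P (q(P, J) = 6*J*P - 5 = -5 + 6*J*P)
v = -14 (v = -15 + 1 = -14)
g(d) = -3 + sqrt(115 + d) (g(d) = -3 + sqrt((-5 + 6*(-5)*(-4)) + d) = -3 + sqrt((-5 + 120) + d) = -3 + sqrt(115 + d))
g(v)**4 = (-3 + sqrt(115 - 14))**4 = (-3 + sqrt(101))**4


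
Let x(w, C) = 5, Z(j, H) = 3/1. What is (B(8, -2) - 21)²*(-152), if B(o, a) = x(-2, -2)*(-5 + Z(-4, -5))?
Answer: -146072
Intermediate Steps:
Z(j, H) = 3 (Z(j, H) = 3*1 = 3)
B(o, a) = -10 (B(o, a) = 5*(-5 + 3) = 5*(-2) = -10)
(B(8, -2) - 21)²*(-152) = (-10 - 21)²*(-152) = (-31)²*(-152) = 961*(-152) = -146072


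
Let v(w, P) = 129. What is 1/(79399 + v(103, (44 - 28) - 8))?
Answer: 1/79528 ≈ 1.2574e-5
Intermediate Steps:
1/(79399 + v(103, (44 - 28) - 8)) = 1/(79399 + 129) = 1/79528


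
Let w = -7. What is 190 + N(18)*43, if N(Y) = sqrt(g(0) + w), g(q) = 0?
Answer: 190 + 43*I*sqrt(7) ≈ 190.0 + 113.77*I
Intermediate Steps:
N(Y) = I*sqrt(7) (N(Y) = sqrt(0 - 7) = sqrt(-7) = I*sqrt(7))
190 + N(18)*43 = 190 + (I*sqrt(7))*43 = 190 + 43*I*sqrt(7)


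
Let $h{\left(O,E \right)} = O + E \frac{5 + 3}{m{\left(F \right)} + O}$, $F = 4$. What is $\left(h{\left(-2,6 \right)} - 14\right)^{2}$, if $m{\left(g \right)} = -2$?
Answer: $784$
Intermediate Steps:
$h{\left(O,E \right)} = O + \frac{8 E}{-2 + O}$ ($h{\left(O,E \right)} = O + E \frac{5 + 3}{-2 + O} = O + E \frac{8}{-2 + O} = O + \frac{8 E}{-2 + O}$)
$\left(h{\left(-2,6 \right)} - 14\right)^{2} = \left(\frac{\left(-2\right)^{2} - -4 + 8 \cdot 6}{-2 - 2} - 14\right)^{2} = \left(\frac{4 + 4 + 48}{-4} - 14\right)^{2} = \left(\left(- \frac{1}{4}\right) 56 - 14\right)^{2} = \left(-14 - 14\right)^{2} = \left(-28\right)^{2} = 784$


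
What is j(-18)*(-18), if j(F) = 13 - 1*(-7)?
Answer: -360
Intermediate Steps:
j(F) = 20 (j(F) = 13 + 7 = 20)
j(-18)*(-18) = 20*(-18) = -360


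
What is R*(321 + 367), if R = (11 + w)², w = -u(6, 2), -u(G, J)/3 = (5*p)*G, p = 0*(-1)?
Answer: 83248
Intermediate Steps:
p = 0
u(G, J) = 0 (u(G, J) = -3*5*0*G = -0*G = -3*0 = 0)
w = 0 (w = -1*0 = 0)
R = 121 (R = (11 + 0)² = 11² = 121)
R*(321 + 367) = 121*(321 + 367) = 121*688 = 83248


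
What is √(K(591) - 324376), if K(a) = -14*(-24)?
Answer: 2*I*√81010 ≈ 569.25*I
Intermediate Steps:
K(a) = 336
√(K(591) - 324376) = √(336 - 324376) = √(-324040) = 2*I*√81010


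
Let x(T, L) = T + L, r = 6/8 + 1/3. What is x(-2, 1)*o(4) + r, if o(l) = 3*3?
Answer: -95/12 ≈ -7.9167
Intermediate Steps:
o(l) = 9
r = 13/12 (r = 6*(⅛) + 1*(⅓) = ¾ + ⅓ = 13/12 ≈ 1.0833)
x(T, L) = L + T
x(-2, 1)*o(4) + r = (1 - 2)*9 + 13/12 = -1*9 + 13/12 = -9 + 13/12 = -95/12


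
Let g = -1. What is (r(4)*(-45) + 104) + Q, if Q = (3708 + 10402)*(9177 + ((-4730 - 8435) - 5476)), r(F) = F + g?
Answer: -133537071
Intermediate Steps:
r(F) = -1 + F (r(F) = F - 1 = -1 + F)
Q = -133537040 (Q = 14110*(9177 + (-13165 - 5476)) = 14110*(9177 - 18641) = 14110*(-9464) = -133537040)
(r(4)*(-45) + 104) + Q = ((-1 + 4)*(-45) + 104) - 133537040 = (3*(-45) + 104) - 133537040 = (-135 + 104) - 133537040 = -31 - 133537040 = -133537071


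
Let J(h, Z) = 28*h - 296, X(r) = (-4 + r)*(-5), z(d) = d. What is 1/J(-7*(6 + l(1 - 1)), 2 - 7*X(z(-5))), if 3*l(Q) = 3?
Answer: -1/1668 ≈ -0.00059952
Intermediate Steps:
X(r) = 20 - 5*r
l(Q) = 1 (l(Q) = (⅓)*3 = 1)
J(h, Z) = -296 + 28*h
1/J(-7*(6 + l(1 - 1)), 2 - 7*X(z(-5))) = 1/(-296 + 28*(-7*(6 + 1))) = 1/(-296 + 28*(-7*7)) = 1/(-296 + 28*(-49)) = 1/(-296 - 1372) = 1/(-1668) = -1/1668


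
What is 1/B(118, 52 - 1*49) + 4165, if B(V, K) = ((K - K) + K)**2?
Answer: 37486/9 ≈ 4165.1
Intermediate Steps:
B(V, K) = K**2 (B(V, K) = (0 + K)**2 = K**2)
1/B(118, 52 - 1*49) + 4165 = 1/((52 - 1*49)**2) + 4165 = 1/((52 - 49)**2) + 4165 = 1/(3**2) + 4165 = 1/9 + 4165 = 37486/9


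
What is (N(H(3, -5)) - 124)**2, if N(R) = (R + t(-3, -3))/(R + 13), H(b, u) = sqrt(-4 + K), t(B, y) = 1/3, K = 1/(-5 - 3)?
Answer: (-182524487*I + 7136460*sqrt(66))/(9*(-1319*I + 52*sqrt(66))) ≈ 15364.0 - 36.838*I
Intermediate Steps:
K = -1/8 (K = 1/(-8) = -1/8 ≈ -0.12500)
t(B, y) = 1/3
H(b, u) = I*sqrt(66)/4 (H(b, u) = sqrt(-4 - 1/8) = sqrt(-33/8) = I*sqrt(66)/4)
N(R) = (1/3 + R)/(13 + R) (N(R) = (R + 1/3)/(R + 13) = (1/3 + R)/(13 + R))
(N(H(3, -5)) - 124)**2 = ((1/3 + I*sqrt(66)/4)/(13 + I*sqrt(66)/4) - 124)**2 = (-124 + (1/3 + I*sqrt(66)/4)/(13 + I*sqrt(66)/4))**2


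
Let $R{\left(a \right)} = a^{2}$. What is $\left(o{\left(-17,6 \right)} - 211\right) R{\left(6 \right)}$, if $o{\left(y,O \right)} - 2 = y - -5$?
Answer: $-7956$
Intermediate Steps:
$o{\left(y,O \right)} = 7 + y$ ($o{\left(y,O \right)} = 2 + \left(y - -5\right) = 2 + \left(y + 5\right) = 2 + \left(5 + y\right) = 7 + y$)
$\left(o{\left(-17,6 \right)} - 211\right) R{\left(6 \right)} = \left(\left(7 - 17\right) - 211\right) 6^{2} = \left(-10 - 211\right) 36 = \left(-221\right) 36 = -7956$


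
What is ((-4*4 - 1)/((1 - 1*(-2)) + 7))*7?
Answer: -119/10 ≈ -11.900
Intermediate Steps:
((-4*4 - 1)/((1 - 1*(-2)) + 7))*7 = ((-16 - 1)/((1 + 2) + 7))*7 = (-17/(3 + 7))*7 = (-17/10)*7 = ((⅒)*(-17))*7 = -17/10*7 = -119/10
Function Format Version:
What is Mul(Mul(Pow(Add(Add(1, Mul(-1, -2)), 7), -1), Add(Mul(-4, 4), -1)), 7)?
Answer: Rational(-119, 10) ≈ -11.900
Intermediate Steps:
Mul(Mul(Pow(Add(Add(1, Mul(-1, -2)), 7), -1), Add(Mul(-4, 4), -1)), 7) = Mul(Mul(Pow(Add(Add(1, 2), 7), -1), Add(-16, -1)), 7) = Mul(Mul(Pow(Add(3, 7), -1), -17), 7) = Mul(Mul(Pow(10, -1), -17), 7) = Mul(Mul(Rational(1, 10), -17), 7) = Mul(Rational(-17, 10), 7) = Rational(-119, 10)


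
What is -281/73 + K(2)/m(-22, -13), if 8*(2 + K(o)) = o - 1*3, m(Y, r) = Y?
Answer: -48215/12848 ≈ -3.7527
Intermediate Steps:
K(o) = -19/8 + o/8 (K(o) = -2 + (o - 1*3)/8 = -2 + (o - 3)/8 = -2 + (-3 + o)/8 = -2 + (-3/8 + o/8) = -19/8 + o/8)
-281/73 + K(2)/m(-22, -13) = -281/73 + (-19/8 + (⅛)*2)/(-22) = -281*1/73 + (-19/8 + ¼)*(-1/22) = -281/73 - 17/8*(-1/22) = -281/73 + 17/176 = -48215/12848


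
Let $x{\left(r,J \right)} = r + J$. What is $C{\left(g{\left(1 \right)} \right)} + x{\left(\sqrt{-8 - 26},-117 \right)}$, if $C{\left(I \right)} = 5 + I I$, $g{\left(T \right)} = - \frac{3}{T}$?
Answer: $-103 + i \sqrt{34} \approx -103.0 + 5.831 i$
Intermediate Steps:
$x{\left(r,J \right)} = J + r$
$C{\left(I \right)} = 5 + I^{2}$
$C{\left(g{\left(1 \right)} \right)} + x{\left(\sqrt{-8 - 26},-117 \right)} = \left(5 + \left(- \frac{3}{1}\right)^{2}\right) - \left(117 - \sqrt{-8 - 26}\right) = \left(5 + \left(\left(-3\right) 1\right)^{2}\right) - \left(117 - \sqrt{-34}\right) = \left(5 + \left(-3\right)^{2}\right) - \left(117 - i \sqrt{34}\right) = \left(5 + 9\right) - \left(117 - i \sqrt{34}\right) = 14 - \left(117 - i \sqrt{34}\right) = -103 + i \sqrt{34}$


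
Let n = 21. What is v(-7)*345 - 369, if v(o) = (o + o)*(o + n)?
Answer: -67989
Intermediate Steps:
v(o) = 2*o*(21 + o) (v(o) = (o + o)*(o + 21) = (2*o)*(21 + o) = 2*o*(21 + o))
v(-7)*345 - 369 = (2*(-7)*(21 - 7))*345 - 369 = (2*(-7)*14)*345 - 369 = -196*345 - 369 = -67620 - 369 = -67989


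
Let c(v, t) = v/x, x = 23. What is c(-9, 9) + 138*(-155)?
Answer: -491979/23 ≈ -21390.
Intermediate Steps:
c(v, t) = v/23
c(-9, 9) + 138*(-155) = (1/23)*(-9) + 138*(-155) = -9/23 - 21390 = -491979/23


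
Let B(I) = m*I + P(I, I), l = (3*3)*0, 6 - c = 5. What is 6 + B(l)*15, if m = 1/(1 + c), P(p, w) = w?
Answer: 6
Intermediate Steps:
c = 1 (c = 6 - 1*5 = 6 - 5 = 1)
m = ½ (m = 1/(1 + 1) = 1/2 = ½ ≈ 0.50000)
l = 0 (l = 9*0 = 0)
B(I) = 3*I/2 (B(I) = I/2 + I = 3*I/2)
6 + B(l)*15 = 6 + ((3/2)*0)*15 = 6 + 0*15 = 6 + 0 = 6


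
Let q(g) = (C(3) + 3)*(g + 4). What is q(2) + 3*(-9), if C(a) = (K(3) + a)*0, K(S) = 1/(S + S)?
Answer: -9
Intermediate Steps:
K(S) = 1/(2*S)
C(a) = 0 (C(a) = ((½)/3 + a)*0 = ((½)*(⅓) + a)*0 = (⅙ + a)*0 = 0)
q(g) = 12 + 3*g (q(g) = (0 + 3)*(g + 4) = 3*(4 + g) = 12 + 3*g)
q(2) + 3*(-9) = (12 + 3*2) + 3*(-9) = (12 + 6) - 27 = 18 - 27 = -9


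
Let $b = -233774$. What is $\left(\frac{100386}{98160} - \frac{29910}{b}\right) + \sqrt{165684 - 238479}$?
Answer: $\frac{2200300197}{1912271320} + i \sqrt{72795} \approx 1.1506 + 269.81 i$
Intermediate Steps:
$\left(\frac{100386}{98160} - \frac{29910}{b}\right) + \sqrt{165684 - 238479} = \left(\frac{100386}{98160} - \frac{29910}{-233774}\right) + \sqrt{165684 - 238479} = \left(100386 \cdot \frac{1}{98160} - - \frac{14955}{116887}\right) + \sqrt{-72795} = \left(\frac{16731}{16360} + \frac{14955}{116887}\right) + i \sqrt{72795} = \frac{2200300197}{1912271320} + i \sqrt{72795}$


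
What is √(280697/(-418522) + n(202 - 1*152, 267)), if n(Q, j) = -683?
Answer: I*√119752211712406/418522 ≈ 26.147*I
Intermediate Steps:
√(280697/(-418522) + n(202 - 1*152, 267)) = √(280697/(-418522) - 683) = √(280697*(-1/418522) - 683) = √(-280697/418522 - 683) = √(-286131223/418522) = I*√119752211712406/418522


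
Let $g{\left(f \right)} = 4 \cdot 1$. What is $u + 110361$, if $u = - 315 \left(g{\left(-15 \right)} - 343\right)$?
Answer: $217146$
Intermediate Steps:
$g{\left(f \right)} = 4$
$u = 106785$ ($u = - 315 \left(4 - 343\right) = \left(-315\right) \left(-339\right) = 106785$)
$u + 110361 = 106785 + 110361 = 217146$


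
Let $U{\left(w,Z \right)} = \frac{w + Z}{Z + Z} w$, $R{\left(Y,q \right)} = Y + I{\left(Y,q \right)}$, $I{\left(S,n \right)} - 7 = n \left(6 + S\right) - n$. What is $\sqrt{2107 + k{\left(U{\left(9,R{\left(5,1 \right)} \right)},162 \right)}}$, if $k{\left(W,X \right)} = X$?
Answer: $\sqrt{2269} \approx 47.634$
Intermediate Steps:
$I{\left(S,n \right)} = 7 - n + n \left(6 + S\right)$ ($I{\left(S,n \right)} = 7 + \left(n \left(6 + S\right) - n\right) = 7 + \left(- n + n \left(6 + S\right)\right) = 7 - n + n \left(6 + S\right)$)
$R{\left(Y,q \right)} = 7 + Y + 5 q + Y q$ ($R{\left(Y,q \right)} = Y + \left(7 + 5 q + Y q\right) = 7 + Y + 5 q + Y q$)
$U{\left(w,Z \right)} = \frac{w \left(Z + w\right)}{2 Z}$ ($U{\left(w,Z \right)} = \frac{Z + w}{2 Z} w = \frac{w \left(Z + w\right)}{2 Z}$)
$\sqrt{2107 + k{\left(U{\left(9,R{\left(5,1 \right)} \right)},162 \right)}} = \sqrt{2107 + 162} = \sqrt{2269}$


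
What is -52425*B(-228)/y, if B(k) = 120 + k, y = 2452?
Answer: 1415475/613 ≈ 2309.1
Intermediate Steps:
-52425*B(-228)/y = -52425/(2452/(120 - 228)) = -52425/(2452/(-108)) = -52425/(2452*(-1/108)) = -52425/(-613/27) = -52425*(-27/613) = 1415475/613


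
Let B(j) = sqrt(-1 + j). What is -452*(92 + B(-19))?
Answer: -41584 - 904*I*sqrt(5) ≈ -41584.0 - 2021.4*I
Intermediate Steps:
-452*(92 + B(-19)) = -452*(92 + sqrt(-1 - 19)) = -452*(92 + sqrt(-20)) = -452*(92 + 2*I*sqrt(5)) = -41584 - 904*I*sqrt(5)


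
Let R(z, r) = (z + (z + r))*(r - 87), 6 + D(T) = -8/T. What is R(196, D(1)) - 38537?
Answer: -76715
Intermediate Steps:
D(T) = -6 - 8/T
R(z, r) = (-87 + r)*(r + 2*z) (R(z, r) = (z + (r + z))*(-87 + r) = (r + 2*z)*(-87 + r) = (-87 + r)*(r + 2*z))
R(196, D(1)) - 38537 = ((-6 - 8/1)² - 174*196 - 87*(-6 - 8/1) + 2*(-6 - 8/1)*196) - 38537 = ((-6 - 8*1)² - 34104 - 87*(-6 - 8*1) + 2*(-6 - 8*1)*196) - 38537 = ((-6 - 8)² - 34104 - 87*(-6 - 8) + 2*(-6 - 8)*196) - 38537 = ((-14)² - 34104 - 87*(-14) + 2*(-14)*196) - 38537 = (196 - 34104 + 1218 - 5488) - 38537 = -38178 - 38537 = -76715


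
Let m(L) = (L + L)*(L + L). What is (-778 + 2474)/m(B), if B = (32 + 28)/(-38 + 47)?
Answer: 477/50 ≈ 9.5400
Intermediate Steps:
B = 20/3 (B = 60/9 = 60*(⅑) = 20/3 ≈ 6.6667)
m(L) = 4*L² (m(L) = (2*L)*(2*L) = 4*L²)
(-778 + 2474)/m(B) = (-778 + 2474)/((4*(20/3)²)) = 1696/((4*(400/9))) = 1696/(1600/9) = 1696*(9/1600) = 477/50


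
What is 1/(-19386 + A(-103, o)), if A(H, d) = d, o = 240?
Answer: -1/19146 ≈ -5.2230e-5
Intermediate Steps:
1/(-19386 + A(-103, o)) = 1/(-19386 + 240) = 1/(-19146) = -1/19146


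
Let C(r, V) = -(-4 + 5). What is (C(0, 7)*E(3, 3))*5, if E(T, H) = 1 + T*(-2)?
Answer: 25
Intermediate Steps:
C(r, V) = -1 (C(r, V) = -1*1 = -1)
E(T, H) = 1 - 2*T
(C(0, 7)*E(3, 3))*5 = -(1 - 2*3)*5 = -(1 - 6)*5 = -1*(-5)*5 = 5*5 = 25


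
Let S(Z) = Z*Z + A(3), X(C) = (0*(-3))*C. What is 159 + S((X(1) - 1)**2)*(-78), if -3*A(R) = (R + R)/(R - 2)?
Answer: 237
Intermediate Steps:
X(C) = 0 (X(C) = 0*C = 0)
A(R) = -2*R/(3*(-2 + R)) (A(R) = -(R + R)/(3*(R - 2)) = -2*R/(3*(-2 + R)))
S(Z) = -2 + Z**2 (S(Z) = Z*Z - 2*3/(-6 + 3*3) = Z**2 - 2*3/(-6 + 9) = Z**2 - 2*3/3 = Z**2 - 2*3*1/3 = Z**2 - 2 = -2 + Z**2)
159 + S((X(1) - 1)**2)*(-78) = 159 + (-2 + ((0 - 1)**2)**2)*(-78) = 159 + (-2 + ((-1)**2)**2)*(-78) = 159 + (-2 + 1**2)*(-78) = 159 + (-2 + 1)*(-78) = 159 - 1*(-78) = 159 + 78 = 237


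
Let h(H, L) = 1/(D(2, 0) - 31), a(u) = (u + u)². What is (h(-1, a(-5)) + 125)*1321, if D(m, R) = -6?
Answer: 6108304/37 ≈ 1.6509e+5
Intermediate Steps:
a(u) = 4*u² (a(u) = (2*u)² = 4*u²)
h(H, L) = -1/37 (h(H, L) = 1/(-6 - 31) = 1/(-37) = -1/37)
(h(-1, a(-5)) + 125)*1321 = (-1/37 + 125)*1321 = (4624/37)*1321 = 6108304/37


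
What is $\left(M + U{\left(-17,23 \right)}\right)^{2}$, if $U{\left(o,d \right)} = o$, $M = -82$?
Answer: $9801$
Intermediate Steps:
$\left(M + U{\left(-17,23 \right)}\right)^{2} = \left(-82 - 17\right)^{2} = \left(-99\right)^{2} = 9801$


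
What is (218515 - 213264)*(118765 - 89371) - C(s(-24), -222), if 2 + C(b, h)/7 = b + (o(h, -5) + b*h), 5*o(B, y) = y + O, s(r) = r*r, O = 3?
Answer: 776194914/5 ≈ 1.5524e+8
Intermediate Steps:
s(r) = r²
o(B, y) = ⅗ + y/5 (o(B, y) = (y + 3)/5 = (3 + y)/5 = ⅗ + y/5)
C(b, h) = -84/5 + 7*b + 7*b*h (C(b, h) = -14 + 7*(b + ((⅗ + (⅕)*(-5)) + b*h)) = -14 + 7*(b + ((⅗ - 1) + b*h)) = -14 + 7*(b + (-⅖ + b*h)) = -14 + 7*(-⅖ + b + b*h) = -14 + (-14/5 + 7*b + 7*b*h) = -84/5 + 7*b + 7*b*h)
(218515 - 213264)*(118765 - 89371) - C(s(-24), -222) = (218515 - 213264)*(118765 - 89371) - (-84/5 + 7*(-24)² + 7*(-24)²*(-222)) = 5251*29394 - (-84/5 + 7*576 + 7*576*(-222)) = 154347894 - (-84/5 + 4032 - 895104) = 154347894 - 1*(-4455444/5) = 154347894 + 4455444/5 = 776194914/5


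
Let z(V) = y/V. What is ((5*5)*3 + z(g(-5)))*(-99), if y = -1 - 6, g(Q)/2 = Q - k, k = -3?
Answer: -30393/4 ≈ -7598.3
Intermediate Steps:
g(Q) = 6 + 2*Q (g(Q) = 2*(Q - 1*(-3)) = 2*(Q + 3) = 2*(3 + Q) = 6 + 2*Q)
y = -7
z(V) = -7/V
((5*5)*3 + z(g(-5)))*(-99) = ((5*5)*3 - 7/(6 + 2*(-5)))*(-99) = (25*3 - 7/(6 - 10))*(-99) = (75 - 7/(-4))*(-99) = (75 - 7*(-¼))*(-99) = (75 + 7/4)*(-99) = (307/4)*(-99) = -30393/4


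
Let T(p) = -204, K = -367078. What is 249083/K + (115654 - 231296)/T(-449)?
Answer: 5299852643/9360489 ≈ 566.19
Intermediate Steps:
249083/K + (115654 - 231296)/T(-449) = 249083/(-367078) + (115654 - 231296)/(-204) = 249083*(-1/367078) - 115642*(-1/204) = -249083/367078 + 57821/102 = 5299852643/9360489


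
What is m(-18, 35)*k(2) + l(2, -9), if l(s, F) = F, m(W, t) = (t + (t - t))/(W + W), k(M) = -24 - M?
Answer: 293/18 ≈ 16.278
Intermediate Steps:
m(W, t) = t/(2*W) (m(W, t) = (t + 0)/((2*W)) = t*(1/(2*W)) = t/(2*W))
m(-18, 35)*k(2) + l(2, -9) = ((½)*35/(-18))*(-24 - 1*2) - 9 = ((½)*35*(-1/18))*(-24 - 2) - 9 = -35/36*(-26) - 9 = 455/18 - 9 = 293/18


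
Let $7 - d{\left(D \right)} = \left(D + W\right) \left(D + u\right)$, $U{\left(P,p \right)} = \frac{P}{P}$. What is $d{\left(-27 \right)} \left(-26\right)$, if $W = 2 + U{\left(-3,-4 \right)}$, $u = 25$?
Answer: $1066$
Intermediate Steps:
$U{\left(P,p \right)} = 1$
$W = 3$ ($W = 2 + 1 = 3$)
$d{\left(D \right)} = 7 - \left(3 + D\right) \left(25 + D\right)$ ($d{\left(D \right)} = 7 - \left(D + 3\right) \left(D + 25\right) = 7 - \left(3 + D\right) \left(25 + D\right)$)
$d{\left(-27 \right)} \left(-26\right) = \left(-68 - \left(-27\right)^{2} - -756\right) \left(-26\right) = \left(-68 - 729 + 756\right) \left(-26\right) = \left(-41\right) \left(-26\right) = 1066$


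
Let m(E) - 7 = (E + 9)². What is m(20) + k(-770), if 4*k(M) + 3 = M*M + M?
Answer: 595519/4 ≈ 1.4888e+5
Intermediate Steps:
k(M) = -¾ + M/4 + M²/4 (k(M) = -¾ + (M*M + M)/4 = -¾ + (M² + M)/4 = -¾ + (M + M²)/4 = -¾ + (M/4 + M²/4) = -¾ + M/4 + M²/4)
m(E) = 7 + (9 + E)² (m(E) = 7 + (E + 9)² = 7 + (9 + E)²)
m(20) + k(-770) = (7 + (9 + 20)²) + (-¾ + (¼)*(-770) + (¼)*(-770)²) = (7 + 29²) + (-¾ - 385/2 + (¼)*592900) = (7 + 841) + (-¾ - 385/2 + 148225) = 848 + 592127/4 = 595519/4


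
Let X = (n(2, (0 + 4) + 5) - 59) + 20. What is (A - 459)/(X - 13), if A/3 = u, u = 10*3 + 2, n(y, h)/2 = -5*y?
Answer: 121/24 ≈ 5.0417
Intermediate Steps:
n(y, h) = -10*y (n(y, h) = 2*(-5*y) = -10*y)
u = 32 (u = 30 + 2 = 32)
X = -59 (X = (-10*2 - 59) + 20 = (-20 - 59) + 20 = -79 + 20 = -59)
A = 96 (A = 3*32 = 96)
(A - 459)/(X - 13) = (96 - 459)/(-59 - 13) = -363/(-72) = -363*(-1/72) = 121/24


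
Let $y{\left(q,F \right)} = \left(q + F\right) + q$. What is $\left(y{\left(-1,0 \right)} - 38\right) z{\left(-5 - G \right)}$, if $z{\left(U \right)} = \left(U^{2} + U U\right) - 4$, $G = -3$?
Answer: $-160$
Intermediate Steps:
$y{\left(q,F \right)} = F + 2 q$ ($y{\left(q,F \right)} = \left(F + q\right) + q = F + 2 q$)
$z{\left(U \right)} = -4 + 2 U^{2}$ ($z{\left(U \right)} = \left(U^{2} + U^{2}\right) - 4 = 2 U^{2} - 4 = -4 + 2 U^{2}$)
$\left(y{\left(-1,0 \right)} - 38\right) z{\left(-5 - G \right)} = \left(\left(0 + 2 \left(-1\right)\right) - 38\right) \left(-4 + 2 \left(-5 - -3\right)^{2}\right) = \left(\left(0 - 2\right) - 38\right) \left(-4 + 2 \left(-5 + 3\right)^{2}\right) = \left(-2 - 38\right) \left(-4 + 2 \left(-2\right)^{2}\right) = - 40 \left(-4 + 2 \cdot 4\right) = - 40 \left(-4 + 8\right) = \left(-40\right) 4 = -160$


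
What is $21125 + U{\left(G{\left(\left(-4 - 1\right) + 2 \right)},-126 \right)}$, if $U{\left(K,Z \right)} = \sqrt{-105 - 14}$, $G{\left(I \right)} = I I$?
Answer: $21125 + i \sqrt{119} \approx 21125.0 + 10.909 i$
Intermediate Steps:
$G{\left(I \right)} = I^{2}$
$U{\left(K,Z \right)} = i \sqrt{119}$ ($U{\left(K,Z \right)} = \sqrt{-119} = i \sqrt{119}$)
$21125 + U{\left(G{\left(\left(-4 - 1\right) + 2 \right)},-126 \right)} = 21125 + i \sqrt{119}$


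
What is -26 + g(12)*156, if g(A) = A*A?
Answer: 22438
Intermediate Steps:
g(A) = A²
-26 + g(12)*156 = -26 + 12²*156 = -26 + 144*156 = -26 + 22464 = 22438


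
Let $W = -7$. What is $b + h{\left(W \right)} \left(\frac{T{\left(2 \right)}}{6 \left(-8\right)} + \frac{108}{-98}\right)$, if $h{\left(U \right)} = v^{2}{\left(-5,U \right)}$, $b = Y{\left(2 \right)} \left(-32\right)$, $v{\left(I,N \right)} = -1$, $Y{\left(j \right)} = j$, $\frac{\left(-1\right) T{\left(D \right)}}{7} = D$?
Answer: $- \frac{76217}{1176} \approx -64.81$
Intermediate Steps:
$T{\left(D \right)} = - 7 D$
$b = -64$ ($b = 2 \left(-32\right) = -64$)
$h{\left(U \right)} = 1$ ($h{\left(U \right)} = \left(-1\right)^{2} = 1$)
$b + h{\left(W \right)} \left(\frac{T{\left(2 \right)}}{6 \left(-8\right)} + \frac{108}{-98}\right) = -64 + 1 \left(\frac{\left(-7\right) 2}{6 \left(-8\right)} + \frac{108}{-98}\right) = -64 + 1 \left(- \frac{14}{-48} + 108 \left(- \frac{1}{98}\right)\right) = -64 + 1 \left(\left(-14\right) \left(- \frac{1}{48}\right) - \frac{54}{49}\right) = -64 + 1 \left(\frac{7}{24} - \frac{54}{49}\right) = -64 + 1 \left(- \frac{953}{1176}\right) = -64 - \frac{953}{1176} = - \frac{76217}{1176}$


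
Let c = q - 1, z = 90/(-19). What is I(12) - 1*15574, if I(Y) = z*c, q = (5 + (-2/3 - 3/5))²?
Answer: -1485352/95 ≈ -15635.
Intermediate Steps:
q = 3136/225 (q = (5 + (-2*⅓ - 3*⅕))² = (5 + (-⅔ - ⅗))² = (5 - 19/15)² = (56/15)² = 3136/225 ≈ 13.938)
z = -90/19 (z = 90*(-1/19) = -90/19 ≈ -4.7368)
c = 2911/225 (c = 3136/225 - 1 = 2911/225 ≈ 12.938)
I(Y) = -5822/95 (I(Y) = -90/19*2911/225 = -5822/95)
I(12) - 1*15574 = -5822/95 - 1*15574 = -5822/95 - 15574 = -1485352/95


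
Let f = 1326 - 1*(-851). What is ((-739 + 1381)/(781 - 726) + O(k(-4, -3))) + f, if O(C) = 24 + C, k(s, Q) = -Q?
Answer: 121862/55 ≈ 2215.7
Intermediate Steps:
f = 2177 (f = 1326 + 851 = 2177)
((-739 + 1381)/(781 - 726) + O(k(-4, -3))) + f = ((-739 + 1381)/(781 - 726) + (24 - 1*(-3))) + 2177 = (642/55 + (24 + 3)) + 2177 = (642*(1/55) + 27) + 2177 = (642/55 + 27) + 2177 = 2127/55 + 2177 = 121862/55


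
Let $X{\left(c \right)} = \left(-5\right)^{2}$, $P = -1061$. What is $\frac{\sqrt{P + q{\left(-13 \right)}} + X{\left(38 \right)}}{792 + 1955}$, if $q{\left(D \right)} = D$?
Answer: $\frac{25}{2747} + \frac{i \sqrt{1074}}{2747} \approx 0.0091008 + 0.01193 i$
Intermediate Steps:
$X{\left(c \right)} = 25$
$\frac{\sqrt{P + q{\left(-13 \right)}} + X{\left(38 \right)}}{792 + 1955} = \frac{\sqrt{-1061 - 13} + 25}{792 + 1955} = \frac{\sqrt{-1074} + 25}{2747} = \left(i \sqrt{1074} + 25\right) \frac{1}{2747} = \left(25 + i \sqrt{1074}\right) \frac{1}{2747} = \frac{25}{2747} + \frac{i \sqrt{1074}}{2747}$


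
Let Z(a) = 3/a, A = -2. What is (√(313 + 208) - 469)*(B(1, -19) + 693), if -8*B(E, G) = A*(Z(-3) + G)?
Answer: -322672 + 688*√521 ≈ -3.0697e+5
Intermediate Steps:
B(E, G) = -¼ + G/4 (B(E, G) = -(-1)*(3/(-3) + G)/4 = -(-1)*(3*(-⅓) + G)/4 = -(-1)*(-1 + G)/4 = -(2 - 2*G)/8 = -¼ + G/4)
(√(313 + 208) - 469)*(B(1, -19) + 693) = (√(313 + 208) - 469)*((-¼ + (¼)*(-19)) + 693) = (√521 - 469)*((-¼ - 19/4) + 693) = (-469 + √521)*(-5 + 693) = (-469 + √521)*688 = -322672 + 688*√521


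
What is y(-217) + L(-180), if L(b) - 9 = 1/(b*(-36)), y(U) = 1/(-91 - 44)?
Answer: 58273/6480 ≈ 8.9928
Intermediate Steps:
y(U) = -1/135 (y(U) = 1/(-135) = -1/135)
L(b) = 9 - 1/(36*b) (L(b) = 9 + 1/(b*(-36)) = 9 - 1/36/b = 9 - 1/(36*b))
y(-217) + L(-180) = -1/135 + (9 - 1/36/(-180)) = -1/135 + (9 - 1/36*(-1/180)) = -1/135 + (9 + 1/6480) = -1/135 + 58321/6480 = 58273/6480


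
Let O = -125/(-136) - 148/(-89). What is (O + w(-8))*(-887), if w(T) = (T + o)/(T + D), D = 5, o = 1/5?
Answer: -278178279/60520 ≈ -4596.5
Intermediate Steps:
o = 1/5 ≈ 0.20000
O = 31253/12104 (O = -125*(-1/136) - 148*(-1/89) = 125/136 + 148/89 = 31253/12104 ≈ 2.5820)
w(T) = (1/5 + T)/(5 + T) (w(T) = (T + 1/5)/(T + 5) = (1/5 + T)/(5 + T))
(O + w(-8))*(-887) = (31253/12104 + (1/5 - 8)/(5 - 8))*(-887) = (31253/12104 - 39/5/(-3))*(-887) = (31253/12104 - 1/3*(-39/5))*(-887) = (31253/12104 + 13/5)*(-887) = (313617/60520)*(-887) = -278178279/60520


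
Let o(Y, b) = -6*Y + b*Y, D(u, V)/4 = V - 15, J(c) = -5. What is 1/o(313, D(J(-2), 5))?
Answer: -1/14398 ≈ -6.9454e-5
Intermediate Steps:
D(u, V) = -60 + 4*V (D(u, V) = 4*(V - 15) = 4*(-15 + V) = -60 + 4*V)
o(Y, b) = -6*Y + Y*b
1/o(313, D(J(-2), 5)) = 1/(313*(-6 + (-60 + 4*5))) = 1/(313*(-6 + (-60 + 20))) = 1/(313*(-6 - 40)) = 1/(313*(-46)) = 1/(-14398) = -1/14398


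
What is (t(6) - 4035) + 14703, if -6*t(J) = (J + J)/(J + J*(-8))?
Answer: 224029/21 ≈ 10668.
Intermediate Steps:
t(J) = 1/21 (t(J) = -(J + J)/(6*(J + J*(-8))) = -2*J/(6*(J - 8*J)) = -2*J/(6*((-7*J))) = -2*J*(-1/(7*J))/6 = -1/6*(-2/7) = 1/21)
(t(6) - 4035) + 14703 = (1/21 - 4035) + 14703 = -84734/21 + 14703 = 224029/21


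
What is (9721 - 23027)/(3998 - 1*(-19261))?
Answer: -13306/23259 ≈ -0.57208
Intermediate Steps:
(9721 - 23027)/(3998 - 1*(-19261)) = -13306/(3998 + 19261) = -13306/23259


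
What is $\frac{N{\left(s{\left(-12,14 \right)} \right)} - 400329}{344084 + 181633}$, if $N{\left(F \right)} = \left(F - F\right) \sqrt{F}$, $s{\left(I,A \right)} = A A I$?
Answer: $- \frac{14827}{19471} \approx -0.76149$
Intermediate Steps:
$s{\left(I,A \right)} = I A^{2}$ ($s{\left(I,A \right)} = A^{2} I = I A^{2}$)
$N{\left(F \right)} = 0$ ($N{\left(F \right)} = 0 \sqrt{F} = 0$)
$\frac{N{\left(s{\left(-12,14 \right)} \right)} - 400329}{344084 + 181633} = \frac{0 - 400329}{344084 + 181633} = - \frac{400329}{525717} = \left(-400329\right) \frac{1}{525717} = - \frac{14827}{19471}$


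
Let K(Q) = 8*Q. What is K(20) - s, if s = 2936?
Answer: -2776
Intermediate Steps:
K(20) - s = 8*20 - 1*2936 = 160 - 2936 = -2776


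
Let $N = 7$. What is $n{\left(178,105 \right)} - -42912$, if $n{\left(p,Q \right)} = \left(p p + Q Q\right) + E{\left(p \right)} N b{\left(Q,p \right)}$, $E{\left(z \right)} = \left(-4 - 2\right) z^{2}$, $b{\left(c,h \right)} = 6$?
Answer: $-7898747$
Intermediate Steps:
$E{\left(z \right)} = - 6 z^{2}$
$n{\left(p,Q \right)} = Q^{2} - 251 p^{2}$ ($n{\left(p,Q \right)} = \left(p p + Q Q\right) + - 6 p^{2} \cdot 7 \cdot 6 = \left(p^{2} + Q^{2}\right) + - 42 p^{2} \cdot 6 = \left(Q^{2} + p^{2}\right) - 252 p^{2} = Q^{2} - 251 p^{2}$)
$n{\left(178,105 \right)} - -42912 = \left(105^{2} - 251 \cdot 178^{2}\right) - -42912 = \left(11025 - 7952684\right) + 42912 = -7941659 + 42912 = -7898747$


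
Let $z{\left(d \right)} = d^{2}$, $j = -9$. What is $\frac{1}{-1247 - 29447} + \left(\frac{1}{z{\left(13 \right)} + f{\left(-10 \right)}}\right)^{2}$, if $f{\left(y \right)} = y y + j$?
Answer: $- \frac{18453}{1037457200} \approx -1.7787 \cdot 10^{-5}$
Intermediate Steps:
$f{\left(y \right)} = -9 + y^{2}$ ($f{\left(y \right)} = y y - 9 = y^{2} - 9 = -9 + y^{2}$)
$\frac{1}{-1247 - 29447} + \left(\frac{1}{z{\left(13 \right)} + f{\left(-10 \right)}}\right)^{2} = \frac{1}{-1247 - 29447} + \left(\frac{1}{13^{2} - \left(9 - \left(-10\right)^{2}\right)}\right)^{2} = \frac{1}{-30694} + \left(\frac{1}{169 + \left(-9 + 100\right)}\right)^{2} = - \frac{1}{30694} + \left(\frac{1}{169 + 91}\right)^{2} = - \frac{1}{30694} + \left(\frac{1}{260}\right)^{2} = - \frac{1}{30694} + \frac{1}{67600} = - \frac{18453}{1037457200}$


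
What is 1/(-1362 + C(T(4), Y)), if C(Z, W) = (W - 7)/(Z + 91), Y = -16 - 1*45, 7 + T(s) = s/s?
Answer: -5/6814 ≈ -0.00073378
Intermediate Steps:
T(s) = -6 (T(s) = -7 + s/s = -7 + 1 = -6)
Y = -61 (Y = -16 - 45 = -61)
C(Z, W) = (-7 + W)/(91 + Z)
1/(-1362 + C(T(4), Y)) = 1/(-1362 + (-7 - 61)/(91 - 6)) = 1/(-1362 - 68/85) = 1/(-1362 + (1/85)*(-68)) = 1/(-1362 - ⅘) = 1/(-6814/5) = -5/6814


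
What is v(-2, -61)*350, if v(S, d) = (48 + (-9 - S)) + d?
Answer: -7000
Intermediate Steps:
v(S, d) = 39 + d - S (v(S, d) = (39 - S) + d = 39 + d - S)
v(-2, -61)*350 = (39 - 61 - 1*(-2))*350 = (39 - 61 + 2)*350 = -20*350 = -7000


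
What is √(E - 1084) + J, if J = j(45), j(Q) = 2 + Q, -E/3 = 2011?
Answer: 47 + I*√7117 ≈ 47.0 + 84.362*I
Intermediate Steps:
E = -6033 (E = -3*2011 = -6033)
J = 47 (J = 2 + 45 = 47)
√(E - 1084) + J = √(-6033 - 1084) + 47 = √(-7117) + 47 = I*√7117 + 47 = 47 + I*√7117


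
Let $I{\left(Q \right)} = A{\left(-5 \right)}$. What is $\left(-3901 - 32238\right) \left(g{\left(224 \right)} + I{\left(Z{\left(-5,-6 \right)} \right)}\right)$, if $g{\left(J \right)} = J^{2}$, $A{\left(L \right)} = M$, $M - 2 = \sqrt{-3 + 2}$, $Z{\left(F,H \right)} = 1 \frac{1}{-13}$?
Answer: $-1813382742 - 36139 i \approx -1.8134 \cdot 10^{9} - 36139.0 i$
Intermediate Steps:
$Z{\left(F,H \right)} = - \frac{1}{13}$ ($Z{\left(F,H \right)} = 1 \left(- \frac{1}{13}\right) = - \frac{1}{13}$)
$M = 2 + i$ ($M = 2 + \sqrt{-3 + 2} = 2 + \sqrt{-1} = 2 + i \approx 2.0 + 1.0 i$)
$A{\left(L \right)} = 2 + i$
$I{\left(Q \right)} = 2 + i$
$\left(-3901 - 32238\right) \left(g{\left(224 \right)} + I{\left(Z{\left(-5,-6 \right)} \right)}\right) = \left(-3901 - 32238\right) \left(224^{2} + \left(2 + i\right)\right) = - 36139 \left(50176 + \left(2 + i\right)\right) = - 36139 \left(50178 + i\right) = -1813382742 - 36139 i$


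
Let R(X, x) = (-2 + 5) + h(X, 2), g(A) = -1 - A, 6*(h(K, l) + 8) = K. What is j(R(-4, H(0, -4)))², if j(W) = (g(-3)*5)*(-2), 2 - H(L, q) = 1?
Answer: 400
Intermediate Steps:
h(K, l) = -8 + K/6
H(L, q) = 1 (H(L, q) = 2 - 1*1 = 2 - 1 = 1)
R(X, x) = -5 + X/6 (R(X, x) = (-2 + 5) + (-8 + X/6) = 3 + (-8 + X/6) = -5 + X/6)
j(W) = -20 (j(W) = ((-1 - 1*(-3))*5)*(-2) = ((-1 + 3)*5)*(-2) = (2*5)*(-2) = 10*(-2) = -20)
j(R(-4, H(0, -4)))² = (-20)² = 400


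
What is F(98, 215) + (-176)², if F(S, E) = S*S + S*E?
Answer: 61650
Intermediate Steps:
F(S, E) = S² + E*S
F(98, 215) + (-176)² = 98*(215 + 98) + (-176)² = 98*313 + 30976 = 30674 + 30976 = 61650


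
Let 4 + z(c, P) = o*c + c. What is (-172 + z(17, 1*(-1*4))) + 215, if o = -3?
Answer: 5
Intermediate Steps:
z(c, P) = -4 - 2*c (z(c, P) = -4 + (-3*c + c) = -4 - 2*c)
(-172 + z(17, 1*(-1*4))) + 215 = (-172 + (-4 - 2*17)) + 215 = (-172 + (-4 - 34)) + 215 = (-172 - 38) + 215 = -210 + 215 = 5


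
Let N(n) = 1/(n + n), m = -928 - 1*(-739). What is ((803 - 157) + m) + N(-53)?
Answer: 48441/106 ≈ 456.99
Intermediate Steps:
m = -189 (m = -928 + 739 = -189)
N(n) = 1/(2*n)
((803 - 157) + m) + N(-53) = ((803 - 157) - 189) + (½)/(-53) = (646 - 189) + (½)*(-1/53) = 457 - 1/106 = 48441/106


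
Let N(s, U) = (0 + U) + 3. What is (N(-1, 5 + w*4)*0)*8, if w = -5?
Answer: 0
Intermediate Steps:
N(s, U) = 3 + U (N(s, U) = U + 3 = 3 + U)
(N(-1, 5 + w*4)*0)*8 = ((3 + (5 - 5*4))*0)*8 = ((3 + (5 - 20))*0)*8 = ((3 - 15)*0)*8 = -12*0*8 = 0*8 = 0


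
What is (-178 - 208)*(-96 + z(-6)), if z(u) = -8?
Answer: 40144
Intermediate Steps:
(-178 - 208)*(-96 + z(-6)) = (-178 - 208)*(-96 - 8) = -386*(-104) = 40144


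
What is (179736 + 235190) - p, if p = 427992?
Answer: -13066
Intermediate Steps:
(179736 + 235190) - p = (179736 + 235190) - 1*427992 = 414926 - 427992 = -13066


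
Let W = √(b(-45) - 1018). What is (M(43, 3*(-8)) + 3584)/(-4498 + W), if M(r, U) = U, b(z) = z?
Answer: -16012880/20233067 - 3560*I*√1063/20233067 ≈ -0.79142 - 0.0057366*I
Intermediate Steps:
W = I*√1063 (W = √(-45 - 1018) = √(-1063) = I*√1063 ≈ 32.604*I)
(M(43, 3*(-8)) + 3584)/(-4498 + W) = (3*(-8) + 3584)/(-4498 + I*√1063) = (-24 + 3584)/(-4498 + I*√1063) = 3560/(-4498 + I*√1063)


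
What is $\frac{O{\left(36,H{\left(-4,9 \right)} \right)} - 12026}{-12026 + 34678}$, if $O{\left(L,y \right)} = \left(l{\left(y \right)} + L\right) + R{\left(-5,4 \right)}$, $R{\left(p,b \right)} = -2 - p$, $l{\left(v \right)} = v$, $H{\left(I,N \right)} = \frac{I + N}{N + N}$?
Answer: $- \frac{30823}{58248} \approx -0.52917$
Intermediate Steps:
$H{\left(I,N \right)} = \frac{I + N}{2 N}$
$O{\left(L,y \right)} = 3 + L + y$ ($O{\left(L,y \right)} = \left(y + L\right) - -3 = \left(L + y\right) + \left(-2 + 5\right) = \left(L + y\right) + 3 = 3 + L + y$)
$\frac{O{\left(36,H{\left(-4,9 \right)} \right)} - 12026}{-12026 + 34678} = \frac{\left(3 + 36 + \frac{-4 + 9}{2 \cdot 9}\right) - 12026}{-12026 + 34678} = \frac{\left(3 + 36 + \frac{1}{2} \cdot \frac{1}{9} \cdot 5\right) - 12026}{22652} = \left(\left(3 + 36 + \frac{5}{18}\right) - 12026\right) \frac{1}{22652} = \left(\frac{707}{18} - 12026\right) \frac{1}{22652} = \left(- \frac{215761}{18}\right) \frac{1}{22652} = - \frac{30823}{58248}$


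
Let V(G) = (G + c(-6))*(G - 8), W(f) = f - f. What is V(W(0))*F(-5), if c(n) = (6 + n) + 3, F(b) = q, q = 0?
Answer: 0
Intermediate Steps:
F(b) = 0
W(f) = 0
c(n) = 9 + n
V(G) = (-8 + G)*(3 + G) (V(G) = (G + (9 - 6))*(G - 8) = (G + 3)*(-8 + G) = (3 + G)*(-8 + G) = (-8 + G)*(3 + G))
V(W(0))*F(-5) = (-24 + 0² - 5*0)*0 = (-24 + 0 + 0)*0 = -24*0 = 0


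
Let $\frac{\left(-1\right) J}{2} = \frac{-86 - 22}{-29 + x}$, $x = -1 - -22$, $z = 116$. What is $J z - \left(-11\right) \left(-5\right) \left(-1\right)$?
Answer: $-3077$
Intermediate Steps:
$x = 21$ ($x = -1 + 22 = 21$)
$J = -27$ ($J = - 2 \frac{-86 - 22}{-29 + 21} = - 2 \left(- \frac{108}{-8}\right) = - 2 \left(\left(-108\right) \left(- \frac{1}{8}\right)\right) = \left(-2\right) \frac{27}{2} = -27$)
$J z - \left(-11\right) \left(-5\right) \left(-1\right) = \left(-27\right) 116 - \left(-11\right) \left(-5\right) \left(-1\right) = -3132 - 55 \left(-1\right) = -3132 - -55 = -3132 + 55 = -3077$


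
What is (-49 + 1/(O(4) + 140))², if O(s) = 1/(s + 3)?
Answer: 2309955844/962361 ≈ 2400.3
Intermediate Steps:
O(s) = 1/(3 + s)
(-49 + 1/(O(4) + 140))² = (-49 + 1/(1/(3 + 4) + 140))² = (-49 + 1/(1/7 + 140))² = (-49 + 1/(⅐ + 140))² = (-49 + 1/(981/7))² = (-49 + 7/981)² = (-48062/981)² = 2309955844/962361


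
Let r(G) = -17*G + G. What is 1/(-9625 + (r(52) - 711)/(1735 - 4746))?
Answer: -3011/28979332 ≈ -0.00010390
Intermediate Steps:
r(G) = -16*G
1/(-9625 + (r(52) - 711)/(1735 - 4746)) = 1/(-9625 + (-16*52 - 711)/(1735 - 4746)) = 1/(-9625 + (-832 - 711)/(-3011)) = 1/(-9625 - 1543*(-1/3011)) = 1/(-9625 + 1543/3011) = 1/(-28979332/3011) = -3011/28979332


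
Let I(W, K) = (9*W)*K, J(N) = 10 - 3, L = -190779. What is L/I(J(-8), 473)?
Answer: -63593/9933 ≈ -6.4022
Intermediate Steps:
J(N) = 7
I(W, K) = 9*K*W
L/I(J(-8), 473) = -190779/(9*473*7) = -190779/29799 = -190779*1/29799 = -63593/9933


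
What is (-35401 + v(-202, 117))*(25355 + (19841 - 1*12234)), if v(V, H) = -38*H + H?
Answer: -1309580260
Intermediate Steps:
v(V, H) = -37*H
(-35401 + v(-202, 117))*(25355 + (19841 - 1*12234)) = (-35401 - 37*117)*(25355 + (19841 - 1*12234)) = (-35401 - 4329)*(25355 + (19841 - 12234)) = -39730*(25355 + 7607) = -39730*32962 = -1309580260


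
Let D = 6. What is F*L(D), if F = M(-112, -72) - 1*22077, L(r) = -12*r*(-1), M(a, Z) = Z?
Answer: -1594728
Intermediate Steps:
L(r) = 12*r (L(r) = -12*r*(-1) = 12*r)
F = -22149 (F = -72 - 1*22077 = -72 - 22077 = -22149)
F*L(D) = -265788*6 = -22149*72 = -1594728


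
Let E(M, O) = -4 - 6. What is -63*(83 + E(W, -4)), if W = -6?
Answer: -4599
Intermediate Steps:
E(M, O) = -10
-63*(83 + E(W, -4)) = -63*(83 - 10) = -63*73 = -4599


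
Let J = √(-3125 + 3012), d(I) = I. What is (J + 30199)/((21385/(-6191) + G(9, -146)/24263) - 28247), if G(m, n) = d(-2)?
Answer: -44913457667/42015483388 - 150212233*I*√113/4243563822188 ≈ -1.069 - 0.00037628*I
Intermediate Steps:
G(m, n) = -2
J = I*√113 (J = √(-113) = I*√113 ≈ 10.63*I)
(J + 30199)/((21385/(-6191) + G(9, -146)/24263) - 28247) = (I*√113 + 30199)/((21385/(-6191) - 2/24263) - 28247) = (30199 + I*√113)/((21385*(-1/6191) - 2*1/24263) - 28247) = (30199 + I*√113)/((-21385/6191 - 2/24263) - 28247) = (30199 + I*√113)/(-518876637/150212233 - 28247) = (30199 + I*√113)/(-4243563822188/150212233) = (30199 + I*√113)*(-150212233/4243563822188) = -44913457667/42015483388 - 150212233*I*√113/4243563822188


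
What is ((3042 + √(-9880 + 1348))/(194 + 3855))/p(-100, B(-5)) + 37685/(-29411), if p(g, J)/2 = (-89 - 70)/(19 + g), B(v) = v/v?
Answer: -6879266408/6311512367 + 81*I*√237/214597 ≈ -1.09 + 0.0058108*I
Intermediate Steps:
B(v) = 1
p(g, J) = -318/(19 + g) (p(g, J) = 2*((-89 - 70)/(19 + g)) = 2*(-159/(19 + g)) = -318/(19 + g))
((3042 + √(-9880 + 1348))/(194 + 3855))/p(-100, B(-5)) + 37685/(-29411) = ((3042 + √(-9880 + 1348))/(194 + 3855))/((-318/(19 - 100))) + 37685/(-29411) = ((3042 + √(-8532))/4049)/((-318/(-81))) + 37685*(-1/29411) = ((3042 + 6*I*√237)*(1/4049))/((-318*(-1/81))) - 37685/29411 = (3042/4049 + 6*I*√237/4049)/(106/27) - 37685/29411 = (3042/4049 + 6*I*√237/4049)*(27/106) - 37685/29411 = (41067/214597 + 81*I*√237/214597) - 37685/29411 = -6879266408/6311512367 + 81*I*√237/214597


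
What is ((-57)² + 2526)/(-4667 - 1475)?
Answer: -5775/6142 ≈ -0.94025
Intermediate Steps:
((-57)² + 2526)/(-4667 - 1475) = (3249 + 2526)/(-6142) = 5775*(-1/6142) = -5775/6142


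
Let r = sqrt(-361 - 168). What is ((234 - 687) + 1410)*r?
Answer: 22011*I ≈ 22011.0*I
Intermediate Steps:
r = 23*I (r = sqrt(-529) = 23*I ≈ 23.0*I)
((234 - 687) + 1410)*r = ((234 - 687) + 1410)*(23*I) = (-453 + 1410)*(23*I) = 957*(23*I) = 22011*I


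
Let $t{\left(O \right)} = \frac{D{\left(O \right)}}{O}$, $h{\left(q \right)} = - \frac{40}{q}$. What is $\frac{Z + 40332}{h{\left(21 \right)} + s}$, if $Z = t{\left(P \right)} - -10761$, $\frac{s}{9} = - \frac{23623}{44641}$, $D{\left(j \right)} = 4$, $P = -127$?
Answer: $- \frac{467923346079}{61061473} \approx -7663.1$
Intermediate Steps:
$s = - \frac{212607}{44641}$ ($s = 9 \left(- \frac{23623}{44641}\right) = - \frac{212607}{44641} \approx -4.7626$)
$t{\left(O \right)} = \frac{4}{O}$
$Z = \frac{1366643}{127}$ ($Z = \frac{4}{-127} - -10761 = 4 \left(- \frac{1}{127}\right) + 10761 = - \frac{4}{127} + 10761 = \frac{1366643}{127} \approx 10761.0$)
$\frac{Z + 40332}{h{\left(21 \right)} + s} = \frac{\frac{1366643}{127} + 40332}{- \frac{40}{21} - \frac{212607}{44641}} = \frac{6488807}{127 \left(\left(-40\right) \frac{1}{21} - \frac{212607}{44641}\right)} = \frac{6488807}{127 \left(- \frac{40}{21} - \frac{212607}{44641}\right)} = \frac{6488807}{127 \left(- \frac{6250387}{937461}\right)} = \frac{6488807}{127} \left(- \frac{937461}{6250387}\right) = - \frac{467923346079}{61061473}$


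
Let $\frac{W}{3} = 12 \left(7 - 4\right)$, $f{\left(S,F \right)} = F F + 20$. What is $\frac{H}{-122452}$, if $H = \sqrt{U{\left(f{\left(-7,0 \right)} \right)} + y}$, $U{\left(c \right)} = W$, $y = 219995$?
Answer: $- \frac{\sqrt{220103}}{122452} \approx -0.0038313$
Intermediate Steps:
$f{\left(S,F \right)} = 20 + F^{2}$ ($f{\left(S,F \right)} = F^{2} + 20 = 20 + F^{2}$)
$W = 108$ ($W = 3 \cdot 12 \left(7 - 4\right) = 3 \cdot 12 \cdot 3 = 3 \cdot 36 = 108$)
$U{\left(c \right)} = 108$
$H = \sqrt{220103}$ ($H = \sqrt{108 + 219995} = \sqrt{220103} \approx 469.15$)
$\frac{H}{-122452} = \frac{\sqrt{220103}}{-122452} = \sqrt{220103} \left(- \frac{1}{122452}\right) = - \frac{\sqrt{220103}}{122452}$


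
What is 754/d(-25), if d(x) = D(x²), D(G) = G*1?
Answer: 754/625 ≈ 1.2064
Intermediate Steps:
D(G) = G
d(x) = x²
754/d(-25) = 754/((-25)²) = 754/625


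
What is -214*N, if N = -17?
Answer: 3638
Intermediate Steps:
-214*N = -214*(-17) = 3638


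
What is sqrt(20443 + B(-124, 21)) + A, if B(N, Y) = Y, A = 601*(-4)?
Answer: -2404 + 4*sqrt(1279) ≈ -2260.9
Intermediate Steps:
A = -2404
sqrt(20443 + B(-124, 21)) + A = sqrt(20443 + 21) - 2404 = sqrt(20464) - 2404 = 4*sqrt(1279) - 2404 = -2404 + 4*sqrt(1279)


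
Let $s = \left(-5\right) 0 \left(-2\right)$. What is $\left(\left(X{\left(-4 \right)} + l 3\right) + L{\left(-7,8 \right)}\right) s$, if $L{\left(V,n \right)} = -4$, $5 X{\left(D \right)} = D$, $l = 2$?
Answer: $0$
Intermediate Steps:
$X{\left(D \right)} = \frac{D}{5}$
$s = 0$ ($s = 0 \left(-2\right) = 0$)
$\left(\left(X{\left(-4 \right)} + l 3\right) + L{\left(-7,8 \right)}\right) s = \left(\left(\frac{1}{5} \left(-4\right) + 2 \cdot 3\right) - 4\right) 0 = \left(\left(- \frac{4}{5} + 6\right) - 4\right) 0 = \left(\frac{26}{5} - 4\right) 0 = \frac{6}{5} \cdot 0 = 0$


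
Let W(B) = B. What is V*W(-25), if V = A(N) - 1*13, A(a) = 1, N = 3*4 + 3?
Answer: 300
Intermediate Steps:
N = 15 (N = 12 + 3 = 15)
V = -12 (V = 1 - 1*13 = 1 - 13 = -12)
V*W(-25) = -12*(-25) = 300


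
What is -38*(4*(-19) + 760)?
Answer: -25992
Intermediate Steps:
-38*(4*(-19) + 760) = -38*(-76 + 760) = -38*684 = -25992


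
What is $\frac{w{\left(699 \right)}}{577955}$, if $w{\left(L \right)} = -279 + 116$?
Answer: $- \frac{163}{577955} \approx -0.00028203$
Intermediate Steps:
$w{\left(L \right)} = -163$
$\frac{w{\left(699 \right)}}{577955} = - \frac{163}{577955}$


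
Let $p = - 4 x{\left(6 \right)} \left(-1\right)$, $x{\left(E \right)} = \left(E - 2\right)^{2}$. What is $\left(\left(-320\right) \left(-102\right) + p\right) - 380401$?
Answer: $-347697$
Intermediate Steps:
$x{\left(E \right)} = \left(-2 + E\right)^{2}$
$p = 64$ ($p = - 4 \left(-2 + 6\right)^{2} \left(-1\right) = - 4 \cdot 4^{2} \left(-1\right) = \left(-4\right) 16 \left(-1\right) = \left(-64\right) \left(-1\right) = 64$)
$\left(\left(-320\right) \left(-102\right) + p\right) - 380401 = \left(\left(-320\right) \left(-102\right) + 64\right) - 380401 = \left(32640 + 64\right) - 380401 = 32704 - 380401 = -347697$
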